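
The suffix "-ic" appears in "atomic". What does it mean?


Suffix: -ic
Example: atomic (atom + -ic)
Meaning = relating to


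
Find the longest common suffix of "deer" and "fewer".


Word 1: "deer"
Word 2: "fewer"
Comparing from end:
  Pos -1: 'r' == 'r'
  Pos -2: 'e' == 'e'
  Pos -3: 'e' != 'w' (stop)
LCS = "er" (length 2)


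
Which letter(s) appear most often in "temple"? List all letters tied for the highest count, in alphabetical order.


Word: "temple"
Letter counts:
  'e': 2
  'l': 1
  'm': 1
  'p': 1
  't': 1
Maximum count = 2
Most frequent = 'e' (2 times each)


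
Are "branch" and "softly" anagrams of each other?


Word 1: "branch" → sorted: abchnr
Word 2: "softly" → sorted: flosty
Same letters? abchnr != flosty
Anagram = No


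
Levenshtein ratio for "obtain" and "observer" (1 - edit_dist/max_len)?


Word 1: "obtain" (length 6)
Word 2: "observer" (length 8)
One optimal edit sequence:
  1. keep 'o'
  2. keep 'b'
  3. insert 's'  (+1)
  4. insert 'e'  (+1)
  5. substitute 't' -> 'r'  (+1)
  6. substitute 'a' -> 'v'  (+1)
  7. substitute 'i' -> 'e'  (+1)
  8. substitute 'n' -> 'r'  (+1)
Edit distance = 6
Max length = max(6, 8) = 8
Similarity = 1 - 6/8
= 0.2500


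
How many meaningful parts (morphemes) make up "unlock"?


Word: "unlock"
Morphemes: un- / lock
Each morpheme carries meaning
= 2 morphemes


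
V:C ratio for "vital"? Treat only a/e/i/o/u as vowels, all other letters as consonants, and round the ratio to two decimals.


Word: "vital"
Vowels (a,e,i,o,u): 2
Consonants: 3
Ratio = 2/3
= 0.67


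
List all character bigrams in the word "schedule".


Word: "schedule" (length 8)
Number of bigrams = 8 - 2 + 1 = 7
  Position 0: "sc"
  Position 1: "ch"
  Position 2: "he"
  Position 3: "ed"
  Position 4: "du"
  Position 5: "ul"
  Position 6: "le"
Bigrams = "sc", "ch", "he", "ed", "du", "ul", "le"


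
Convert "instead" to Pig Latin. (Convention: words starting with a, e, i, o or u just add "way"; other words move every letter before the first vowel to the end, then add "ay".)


Word: "instead"
Starts with vowel → add 'way'
Pig Latin = "insteadway"


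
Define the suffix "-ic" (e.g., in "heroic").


Suffix: -ic
Example: heroic = hero + -ic
Meaning = relating to


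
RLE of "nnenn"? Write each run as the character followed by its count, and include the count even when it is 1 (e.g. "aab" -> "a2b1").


String: "nnenn"
Scanning for consecutive runs:
  'n' x 2
  'e' x 1
  'n' x 2
RLE = "n2e1n2"


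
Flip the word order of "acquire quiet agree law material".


Original: "acquire quiet agree law material"
Words (1..n): acquire | quiet | agree | law | material
Reversed (n..1): material | law | agree | quiet | acquire
Result = "material law agree quiet acquire"


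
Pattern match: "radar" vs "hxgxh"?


Pattern of "radar": [0, 1, 2, 1, 0]
Pattern of "hxgxh": [0, 1, 2, 1, 0]
Patterns match
Same pattern = Yes


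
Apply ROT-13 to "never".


Word: "never"
Shift: 13
Each letter → (letter + shift) mod 26:
  'n' (13) + 13 = 0 → 'a'
  'e' (4) + 13 = 17 → 'r'
  'v' (21) + 13 = 8 → 'i'
  'e' (4) + 13 = 17 → 'r'
  'r' (17) + 13 = 4 → 'e'
Result = "arire"


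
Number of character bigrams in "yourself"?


Word: "yourself" (length 8)
Number of 2-grams = length - 2 + 1 = 8 - 2 + 1
= 7


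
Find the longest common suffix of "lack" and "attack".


Word 1: "lack"
Word 2: "attack"
Comparing from end:
  Pos -1: 'k' == 'k'
  Pos -2: 'c' == 'c'
  Pos -3: 'a' == 'a'
  Pos -4: 'l' != 't' (stop)
LCS = "ack" (length 3)


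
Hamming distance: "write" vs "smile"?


Comparing character by character (same length = 5):
  Pos 0: 'w' vs 's' !=
  Pos 1: 'r' vs 'm' !=
  Pos 2: 'i' vs 'i' =
  Pos 3: 't' vs 'l' !=
  Pos 4: 'e' vs 'e' =
Hamming distance = 3


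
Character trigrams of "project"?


Word: "project" (length 7)
Number of trigrams = 7 - 3 + 1 = 5
  Position 0: "pro"
  Position 1: "roj"
  Position 2: "oje"
  Position 3: "jec"
  Position 4: "ect"
Trigrams = "pro", "roj", "oje", "jec", "ect"


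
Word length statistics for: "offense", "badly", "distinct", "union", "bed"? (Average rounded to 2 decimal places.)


Lengths: "offense"=7, "badly"=5, "distinct"=8, "union"=5, "bed"=3
Sum = 28, Count = 5
Average = 28/5 = 5.60
= avg=5.60, min=3, max=8


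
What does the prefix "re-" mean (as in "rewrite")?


Prefix: re-
Example: rewrite = re- + write
Meaning = again


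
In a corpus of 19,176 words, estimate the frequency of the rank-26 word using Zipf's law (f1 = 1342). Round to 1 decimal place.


Zipf's law: f(r) = f(1) / r
f(1) = 1342
f(26) = 1342 / 26
= 51.6 occurrences


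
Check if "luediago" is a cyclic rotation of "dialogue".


Word: "dialogue", Candidate: "luediago"
Method: check if candidate is substring of word+word
"dialoguedialogue" contains "luediago"? No
Is rotation = No


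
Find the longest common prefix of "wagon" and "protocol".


Word 1: "wagon"
Word 2: "protocol"
Comparing from start:
  Pos 0: 'w' != 'p' (stop)
LCP = "" (length 0)


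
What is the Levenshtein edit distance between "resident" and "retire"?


Word 1: "resident" (length 8)
Word 2: "retire" (length 6)
One optimal edit sequence (insert/delete/substitute each cost 1):
  1. keep 'r'
  2. keep 'e'
  3. substitute 's' -> 't'  (+1)
  4. keep 'i'
  5. substitute 'd' -> 'r'  (+1)
  6. keep 'e'
  7. delete 'n'  (+1)
  8. delete 't'  (+1)
Total edit operations: 4
Edit distance = 4


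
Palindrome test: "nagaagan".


Word: "nagaagan"
Reversed: "nagaagan"
Forward == Backward? nagaagan == nagaagan
Palindrome = Yes


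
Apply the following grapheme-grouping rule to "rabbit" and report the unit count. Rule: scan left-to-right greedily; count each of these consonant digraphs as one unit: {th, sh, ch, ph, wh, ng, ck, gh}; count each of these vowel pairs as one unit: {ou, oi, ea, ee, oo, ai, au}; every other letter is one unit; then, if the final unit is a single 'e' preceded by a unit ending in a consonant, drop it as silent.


Word: "rabbit" (6 letters)
Left-to-right scan:
  [1] 'r' (letter)
  [2] 'a' (letter)
  [3] 'b' (letter)
  [4] 'b' (letter)
  [5] 'i' (letter)
  [6] 't' (letter)
Units from scan: 6
Sound units = 6 units


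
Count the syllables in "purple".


Word: "purple"
Syllable breakdown: pur · ple
Counting: 2 parts
= 2 syllables


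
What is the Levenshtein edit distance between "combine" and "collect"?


Word 1: "combine" (length 7)
Word 2: "collect" (length 7)
One optimal edit sequence (insert/delete/substitute each cost 1):
  1. keep 'c'
  2. keep 'o'
  3. substitute 'm' -> 'l'  (+1)
  4. substitute 'b' -> 'l'  (+1)
  5. substitute 'i' -> 'e'  (+1)
  6. substitute 'n' -> 'c'  (+1)
  7. substitute 'e' -> 't'  (+1)
Total edit operations: 5
Edit distance = 5


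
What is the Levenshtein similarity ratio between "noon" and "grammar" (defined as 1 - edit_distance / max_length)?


Word 1: "noon" (length 4)
Word 2: "grammar" (length 7)
One optimal edit sequence:
  1. insert 'g'  (+1)
  2. insert 'r'  (+1)
  3. insert 'a'  (+1)
  4. substitute 'n' -> 'm'  (+1)
  5. substitute 'o' -> 'm'  (+1)
  6. substitute 'o' -> 'a'  (+1)
  7. substitute 'n' -> 'r'  (+1)
Edit distance = 7
Max length = max(4, 7) = 7
Similarity = 1 - 7/7
= 0.0000


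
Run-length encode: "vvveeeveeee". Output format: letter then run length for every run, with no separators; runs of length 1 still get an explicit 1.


String: "vvveeeveeee"
Scanning for consecutive runs:
  'v' x 3
  'e' x 3
  'v' x 1
  'e' x 4
RLE = "v3e3v1e4"


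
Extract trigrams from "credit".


Word: "credit" (length 6)
Number of trigrams = 6 - 3 + 1 = 4
  Position 0: "cre"
  Position 1: "red"
  Position 2: "edi"
  Position 3: "dit"
Trigrams = "cre", "red", "edi", "dit"


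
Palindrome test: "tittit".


Word: "tittit"
Reversed: "tittit"
Forward == Backward? tittit == tittit
Palindrome = Yes


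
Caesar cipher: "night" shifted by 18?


Word: "night"
Shift: 18
Each letter → (letter + shift) mod 26:
  'n' (13) + 18 = 5 → 'f'
  'i' (8) + 18 = 0 → 'a'
  'g' (6) + 18 = 24 → 'y'
  'h' (7) + 18 = 25 → 'z'
  't' (19) + 18 = 11 → 'l'
Result = "fayzl"


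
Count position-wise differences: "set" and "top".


Comparing character by character (same length = 3):
  Pos 0: 's' vs 't' !=
  Pos 1: 'e' vs 'o' !=
  Pos 2: 't' vs 'p' !=
Hamming distance = 3


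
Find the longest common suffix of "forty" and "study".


Word 1: "forty"
Word 2: "study"
Comparing from end:
  Pos -1: 'y' == 'y'
  Pos -2: 't' != 'd' (stop)
LCS = "y" (length 1)


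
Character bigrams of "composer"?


Word: "composer" (length 8)
Number of bigrams = 8 - 2 + 1 = 7
  Position 0: "co"
  Position 1: "om"
  Position 2: "mp"
  Position 3: "po"
  Position 4: "os"
  Position 5: "se"
  Position 6: "er"
Bigrams = "co", "om", "mp", "po", "os", "se", "er"


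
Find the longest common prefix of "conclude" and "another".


Word 1: "conclude"
Word 2: "another"
Comparing from start:
  Pos 0: 'c' != 'a' (stop)
LCP = "" (length 0)


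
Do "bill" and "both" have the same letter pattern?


Pattern of "bill": [0, 1, 2, 2]
Pattern of "both": [0, 1, 2, 3]
Patterns do not match
Same pattern = No


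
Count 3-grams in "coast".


Word: "coast" (length 5)
Number of 3-grams = length - 3 + 1 = 5 - 3 + 1
= 3


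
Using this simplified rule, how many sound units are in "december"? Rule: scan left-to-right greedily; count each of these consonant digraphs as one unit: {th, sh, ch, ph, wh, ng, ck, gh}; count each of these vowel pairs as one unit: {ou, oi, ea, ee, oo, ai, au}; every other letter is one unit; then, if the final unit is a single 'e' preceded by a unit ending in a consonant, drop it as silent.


Word: "december" (8 letters)
Left-to-right scan:
  (1) 'd' (letter)
  (2) 'e' (letter)
  (3) 'c' (letter)
  (4) 'e' (letter)
  (5) 'm' (letter)
  (6) 'b' (letter)
  (7) 'e' (letter)
  (8) 'r' (letter)
Units from scan: 8
Sound units = 8 units


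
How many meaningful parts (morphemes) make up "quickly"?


Word: "quickly"
Morphemes: quick | -ly
Each morpheme carries meaning
= 2 morphemes


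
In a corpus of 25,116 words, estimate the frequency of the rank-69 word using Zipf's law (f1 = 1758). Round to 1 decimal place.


Zipf's law: f(r) = f(1) / r
f(1) = 1758
f(69) = 1758 / 69
= 25.5 occurrences


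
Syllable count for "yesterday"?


Word: "yesterday"
Syllable breakdown: yes | ter | day
Counting: 3 parts
= 3 syllables


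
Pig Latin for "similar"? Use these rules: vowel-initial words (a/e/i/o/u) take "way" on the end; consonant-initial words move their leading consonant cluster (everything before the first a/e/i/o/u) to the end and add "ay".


Word: "similar"
Starts with consonant(s) → move to end, add 'ay'
Consonant cluster: "s"
Pig Latin = "imilarsay"


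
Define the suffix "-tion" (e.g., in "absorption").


Suffix: -tion
Example: absorption (absorb + -tion, with a spelling change)
Meaning = act or process


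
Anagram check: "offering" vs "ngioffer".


Word 1: "offering" → sorted: effginor
Word 2: "ngioffer" → sorted: effginor
Same letters? effginor == effginor
Anagram = Yes


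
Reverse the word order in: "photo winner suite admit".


Original: "photo winner suite admit"
Words (1..n): photo | winner | suite | admit
Reversed (n..1): admit | suite | winner | photo
Result = "admit suite winner photo"


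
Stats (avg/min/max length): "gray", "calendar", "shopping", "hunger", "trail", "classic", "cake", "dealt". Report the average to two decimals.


Lengths: "gray"=4, "calendar"=8, "shopping"=8, "hunger"=6, "trail"=5, "classic"=7, "cake"=4, "dealt"=5
Sum = 47, Count = 8
Average = 47/8 = 5.88
= avg=5.88, min=4, max=8


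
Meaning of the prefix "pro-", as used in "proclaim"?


Prefix: pro-
Example: proclaim (pro- + claim)
Meaning = forward / in favor of


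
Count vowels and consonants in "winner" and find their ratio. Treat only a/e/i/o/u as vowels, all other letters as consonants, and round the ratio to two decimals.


Word: "winner"
Vowels (a,e,i,o,u): 2
Consonants: 4
Ratio = 2/4
= 0.50


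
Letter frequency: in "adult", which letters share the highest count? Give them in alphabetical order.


Word: "adult"
Letter counts:
  'a': 1
  'd': 1
  'l': 1
  't': 1
  'u': 1
Maximum count = 1
Most frequent = 'a', 'd', 'l', 't', 'u' (1 time each)


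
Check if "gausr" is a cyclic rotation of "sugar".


Word: "sugar", Candidate: "gausr"
Method: check if candidate is substring of word+word
"sugarsugar" contains "gausr"? No
Is rotation = No


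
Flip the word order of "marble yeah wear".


Original: "marble yeah wear"
Words (1..n): marble | yeah | wear
Reversed (n..1): wear | yeah | marble
Result = "wear yeah marble"


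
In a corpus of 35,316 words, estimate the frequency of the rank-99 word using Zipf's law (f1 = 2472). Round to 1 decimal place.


Zipf's law: f(r) = f(1) / r
f(1) = 2472
f(99) = 2472 / 99
= 25.0 occurrences


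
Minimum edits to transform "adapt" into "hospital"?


Word 1: "adapt" (length 5)
Word 2: "hospital" (length 8)
One optimal edit sequence (insert/delete/substitute each cost 1):
  1. substitute 'a' -> 'h'  (+1)
  2. substitute 'd' -> 'o'  (+1)
  3. substitute 'a' -> 's'  (+1)
  4. keep 'p'
  5. insert 'i'  (+1)
  6. keep 't'
  7. insert 'a'  (+1)
  8. insert 'l'  (+1)
Total edit operations: 6
Edit distance = 6


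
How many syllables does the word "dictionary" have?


Word: "dictionary"
Syllable breakdown: dic-tion-ar-y
Counting: 4 parts
= 4 syllables


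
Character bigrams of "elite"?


Word: "elite" (length 5)
Number of bigrams = 5 - 2 + 1 = 4
  Position 0: "el"
  Position 1: "li"
  Position 2: "it"
  Position 3: "te"
Bigrams = "el", "li", "it", "te"


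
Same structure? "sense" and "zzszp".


Pattern of "sense": [0, 1, 2, 0, 1]
Pattern of "zzszp": [0, 0, 1, 0, 2]
Patterns do not match
Same pattern = No


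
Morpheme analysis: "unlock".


Word: "unlock"
Morphemes: un- | lock
Each morpheme carries meaning
= 2 morphemes


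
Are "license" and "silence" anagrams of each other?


Word 1: "license" → sorted: ceeilns
Word 2: "silence" → sorted: ceeilns
Same letters? ceeilns == ceeilns
Anagram = Yes


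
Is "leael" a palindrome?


Word: "leael"
Reversed: "leael"
Forward == Backward? leael == leael
Palindrome = Yes


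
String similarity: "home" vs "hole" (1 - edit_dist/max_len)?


Word 1: "home" (length 4)
Word 2: "hole" (length 4)
One optimal edit sequence:
  1. keep 'h'
  2. keep 'o'
  3. substitute 'm' -> 'l'  (+1)
  4. keep 'e'
Edit distance = 1
Max length = max(4, 4) = 4
Similarity = 1 - 1/4
= 0.7500


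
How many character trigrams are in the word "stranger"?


Word: "stranger" (length 8)
Number of 3-grams = length - 3 + 1 = 8 - 3 + 1
= 6


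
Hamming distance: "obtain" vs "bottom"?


Comparing character by character (same length = 6):
  Pos 0: 'o' vs 'b' !=
  Pos 1: 'b' vs 'o' !=
  Pos 2: 't' vs 't' =
  Pos 3: 'a' vs 't' !=
  Pos 4: 'i' vs 'o' !=
  Pos 5: 'n' vs 'm' !=
Hamming distance = 5


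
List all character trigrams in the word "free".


Word: "free" (length 4)
Number of trigrams = 4 - 3 + 1 = 2
  Position 0: "fre"
  Position 1: "ree"
Trigrams = "fre", "ree"


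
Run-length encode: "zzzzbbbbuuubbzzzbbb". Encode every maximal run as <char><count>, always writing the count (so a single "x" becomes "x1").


String: "zzzzbbbbuuubbzzzbbb"
Scanning for consecutive runs:
  'z' x 4
  'b' x 4
  'u' x 3
  'b' x 2
  'z' x 3
  'b' x 3
RLE = "z4b4u3b2z3b3"


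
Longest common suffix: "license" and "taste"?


Word 1: "license"
Word 2: "taste"
Comparing from end:
  Pos -1: 'e' == 'e'
  Pos -2: 's' != 't' (stop)
LCS = "e" (length 1)


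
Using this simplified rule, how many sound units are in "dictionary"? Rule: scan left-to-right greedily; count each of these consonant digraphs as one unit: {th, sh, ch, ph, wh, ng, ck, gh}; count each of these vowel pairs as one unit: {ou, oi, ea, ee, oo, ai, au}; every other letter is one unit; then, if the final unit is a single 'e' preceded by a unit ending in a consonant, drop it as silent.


Word: "dictionary" (10 letters)
Left-to-right scan:
  1. 'd' (letter)
  2. 'i' (letter)
  3. 'c' (letter)
  4. 't' (letter)
  5. 'i' (letter)
  6. 'o' (letter)
  7. 'n' (letter)
  8. 'a' (letter)
  9. 'r' (letter)
  10. 'y' (letter)
Units from scan: 10
Sound units = 10 units


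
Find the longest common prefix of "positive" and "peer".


Word 1: "positive"
Word 2: "peer"
Comparing from start:
  Pos 0: 'p' == 'p'
  Pos 1: 'o' != 'e' (stop)
LCP = "p" (length 1)


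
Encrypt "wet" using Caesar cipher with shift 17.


Word: "wet"
Shift: 17
Each letter → (letter + shift) mod 26:
  'w' (22) + 17 = 13 → 'n'
  'e' (4) + 17 = 21 → 'v'
  't' (19) + 17 = 10 → 'k'
Result = "nvk"


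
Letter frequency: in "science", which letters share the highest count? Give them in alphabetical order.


Word: "science"
Letter counts:
  'c': 2
  'e': 2
  'i': 1
  'n': 1
  's': 1
Maximum count = 2
Most frequent = 'c', 'e' (2 times each)


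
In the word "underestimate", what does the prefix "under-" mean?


Prefix: under-
Example: underestimate = under- + estimate
Meaning = insufficient


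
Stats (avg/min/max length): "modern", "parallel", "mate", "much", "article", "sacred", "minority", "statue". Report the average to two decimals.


Lengths: "modern"=6, "parallel"=8, "mate"=4, "much"=4, "article"=7, "sacred"=6, "minority"=8, "statue"=6
Sum = 49, Count = 8
Average = 49/8 = 6.13
= avg=6.13, min=4, max=8


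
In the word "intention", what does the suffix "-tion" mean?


Suffix: -tion
As in: intention -> intend + -tion, with a spelling change
Meaning = act or process


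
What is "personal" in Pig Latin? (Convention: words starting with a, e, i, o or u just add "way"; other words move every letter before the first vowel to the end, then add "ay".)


Word: "personal"
Starts with consonant(s) → move to end, add 'ay'
Consonant cluster: "p"
Pig Latin = "ersonalpay"


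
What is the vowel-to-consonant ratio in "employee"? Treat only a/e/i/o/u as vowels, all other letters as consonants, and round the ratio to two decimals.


Word: "employee"
Vowels (a,e,i,o,u): 4
Consonants: 4
Ratio = 4/4
= 1.00


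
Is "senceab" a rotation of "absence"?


Word: "absence", Candidate: "senceab"
Method: check if candidate is substring of word+word
"absenceabsence" contains "senceab"? Yes
Is rotation = Yes


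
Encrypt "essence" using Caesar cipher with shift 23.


Word: "essence"
Shift: 23
Each letter → (letter + shift) mod 26:
  'e' (4) + 23 = 1 → 'b'
  's' (18) + 23 = 15 → 'p'
  's' (18) + 23 = 15 → 'p'
  'e' (4) + 23 = 1 → 'b'
  'n' (13) + 23 = 10 → 'k'
  'c' (2) + 23 = 25 → 'z'
  'e' (4) + 23 = 1 → 'b'
Result = "bppbkzb"


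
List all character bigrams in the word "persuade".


Word: "persuade" (length 8)
Number of bigrams = 8 - 2 + 1 = 7
  Position 0: "pe"
  Position 1: "er"
  Position 2: "rs"
  Position 3: "su"
  Position 4: "ua"
  Position 5: "ad"
  Position 6: "de"
Bigrams = "pe", "er", "rs", "su", "ua", "ad", "de"


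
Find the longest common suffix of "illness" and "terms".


Word 1: "illness"
Word 2: "terms"
Comparing from end:
  Pos -1: 's' == 's'
  Pos -2: 's' != 'm' (stop)
LCS = "s" (length 1)


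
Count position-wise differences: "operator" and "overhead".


Comparing character by character (same length = 8):
  Pos 0: 'o' vs 'o' =
  Pos 1: 'p' vs 'v' !=
  Pos 2: 'e' vs 'e' =
  Pos 3: 'r' vs 'r' =
  Pos 4: 'a' vs 'h' !=
  Pos 5: 't' vs 'e' !=
  Pos 6: 'o' vs 'a' !=
  Pos 7: 'r' vs 'd' !=
Hamming distance = 5


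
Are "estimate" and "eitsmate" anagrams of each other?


Word 1: "estimate" → sorted: aeeimstt
Word 2: "eitsmate" → sorted: aeeimstt
Same letters? aeeimstt == aeeimstt
Anagram = Yes


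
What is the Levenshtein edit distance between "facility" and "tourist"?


Word 1: "facility" (length 8)
Word 2: "tourist" (length 7)
One optimal edit sequence (insert/delete/substitute each cost 1):
  1. delete 'f'  (+1)
  2. substitute 'a' -> 't'  (+1)
  3. substitute 'c' -> 'o'  (+1)
  4. substitute 'i' -> 'u'  (+1)
  5. substitute 'l' -> 'r'  (+1)
  6. keep 'i'
  7. substitute 't' -> 's'  (+1)
  8. substitute 'y' -> 't'  (+1)
Total edit operations: 7
Edit distance = 7


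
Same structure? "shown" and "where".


Pattern of "shown": [0, 1, 2, 3, 4]
Pattern of "where": [0, 1, 2, 3, 2]
Patterns do not match
Same pattern = No


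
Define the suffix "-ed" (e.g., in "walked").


Suffix: -ed
Example: walked = walk + -ed
Meaning = past tense


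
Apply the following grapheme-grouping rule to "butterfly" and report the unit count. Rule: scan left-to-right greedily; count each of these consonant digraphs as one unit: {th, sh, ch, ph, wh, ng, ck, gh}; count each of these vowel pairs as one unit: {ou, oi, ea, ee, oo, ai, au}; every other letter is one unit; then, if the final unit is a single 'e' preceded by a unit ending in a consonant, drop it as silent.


Word: "butterfly" (9 letters)
Left-to-right scan:
  [1] 'b' (letter)
  [2] 'u' (letter)
  [3] 't' (letter)
  [4] 't' (letter)
  [5] 'e' (letter)
  [6] 'r' (letter)
  [7] 'f' (letter)
  [8] 'l' (letter)
  [9] 'y' (letter)
Units from scan: 9
Sound units = 9 units


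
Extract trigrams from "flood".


Word: "flood" (length 5)
Number of trigrams = 5 - 3 + 1 = 3
  Position 0: "flo"
  Position 1: "loo"
  Position 2: "ood"
Trigrams = "flo", "loo", "ood"


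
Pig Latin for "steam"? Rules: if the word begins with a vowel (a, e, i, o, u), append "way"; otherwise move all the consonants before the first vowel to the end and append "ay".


Word: "steam"
Starts with consonant(s) → move to end, add 'ay'
Consonant cluster: "st"
Pig Latin = "eamstay"


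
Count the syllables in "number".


Word: "number"
Syllable breakdown: num · ber
Counting: 2 parts
= 2 syllables


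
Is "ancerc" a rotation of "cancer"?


Word: "cancer", Candidate: "ancerc"
Method: check if candidate is substring of word+word
"cancercancer" contains "ancerc"? Yes
Is rotation = Yes


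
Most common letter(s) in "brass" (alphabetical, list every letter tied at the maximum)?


Word: "brass"
Letter counts:
  'a': 1
  'b': 1
  'r': 1
  's': 2
Maximum count = 2
Most frequent = 's' (2 times each)


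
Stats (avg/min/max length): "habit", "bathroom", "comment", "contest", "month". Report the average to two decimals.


Lengths: "habit"=5, "bathroom"=8, "comment"=7, "contest"=7, "month"=5
Sum = 32, Count = 5
Average = 32/5 = 6.40
= avg=6.40, min=5, max=8


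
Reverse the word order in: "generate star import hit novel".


Original: "generate star import hit novel"
Words (1..n): generate | star | import | hit | novel
Reversed (n..1): novel | hit | import | star | generate
Result = "novel hit import star generate"


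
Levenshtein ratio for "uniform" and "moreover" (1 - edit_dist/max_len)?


Word 1: "uniform" (length 7)
Word 2: "moreover" (length 8)
One optimal edit sequence:
  1. substitute 'u' -> 'm'  (+1)
  2. substitute 'n' -> 'o'  (+1)
  3. substitute 'i' -> 'r'  (+1)
  4. substitute 'f' -> 'e'  (+1)
  5. keep 'o'
  6. insert 'v'  (+1)
  7. substitute 'r' -> 'e'  (+1)
  8. substitute 'm' -> 'r'  (+1)
Edit distance = 7
Max length = max(7, 8) = 8
Similarity = 1 - 7/8
= 0.1250


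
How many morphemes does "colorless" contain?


Word: "colorless"
Morphemes: color | -less
Each morpheme carries meaning
= 2 morphemes


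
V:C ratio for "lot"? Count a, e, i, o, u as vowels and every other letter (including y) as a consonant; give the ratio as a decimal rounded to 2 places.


Word: "lot"
Vowels (a,e,i,o,u): 1
Consonants: 2
Ratio = 1/2
= 0.50


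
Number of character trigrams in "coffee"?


Word: "coffee" (length 6)
Number of 3-grams = length - 3 + 1 = 6 - 3 + 1
= 4


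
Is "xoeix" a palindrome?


Word: "xoeix"
Reversed: "xieox"
Forward == Backward? xoeix != xieox
Palindrome = No


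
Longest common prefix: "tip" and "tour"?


Word 1: "tip"
Word 2: "tour"
Comparing from start:
  Pos 0: 't' == 't'
  Pos 1: 'i' != 'o' (stop)
LCP = "t" (length 1)


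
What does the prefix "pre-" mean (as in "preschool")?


Prefix: pre-
As in: preschool -> pre- + school
Meaning = before


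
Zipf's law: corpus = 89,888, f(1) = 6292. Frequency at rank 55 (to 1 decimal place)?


Zipf's law: f(r) = f(1) / r
f(1) = 6292
f(55) = 6292 / 55
= 114.4 occurrences


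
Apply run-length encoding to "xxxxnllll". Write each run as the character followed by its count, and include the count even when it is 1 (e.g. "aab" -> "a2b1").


String: "xxxxnllll"
Scanning for consecutive runs:
  'x' x 4
  'n' x 1
  'l' x 4
RLE = "x4n1l4"


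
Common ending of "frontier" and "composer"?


Word 1: "frontier"
Word 2: "composer"
Comparing from end:
  Pos -1: 'r' == 'r'
  Pos -2: 'e' == 'e'
  Pos -3: 'i' != 's' (stop)
LCS = "er" (length 2)


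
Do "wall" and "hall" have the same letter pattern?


Pattern of "wall": [0, 1, 2, 2]
Pattern of "hall": [0, 1, 2, 2]
Patterns match
Same pattern = Yes


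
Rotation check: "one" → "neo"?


Word: "one", Candidate: "neo"
Method: check if candidate is substring of word+word
"oneone" contains "neo"? Yes
Is rotation = Yes


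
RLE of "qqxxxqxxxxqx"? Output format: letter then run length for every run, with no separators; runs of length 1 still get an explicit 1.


String: "qqxxxqxxxxqx"
Scanning for consecutive runs:
  'q' x 2
  'x' x 3
  'q' x 1
  'x' x 4
  'q' x 1
  'x' x 1
RLE = "q2x3q1x4q1x1"


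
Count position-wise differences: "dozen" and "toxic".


Comparing character by character (same length = 5):
  Pos 0: 'd' vs 't' !=
  Pos 1: 'o' vs 'o' =
  Pos 2: 'z' vs 'x' !=
  Pos 3: 'e' vs 'i' !=
  Pos 4: 'n' vs 'c' !=
Hamming distance = 4


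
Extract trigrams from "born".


Word: "born" (length 4)
Number of trigrams = 4 - 3 + 1 = 2
  Position 0: "bor"
  Position 1: "orn"
Trigrams = "bor", "orn"


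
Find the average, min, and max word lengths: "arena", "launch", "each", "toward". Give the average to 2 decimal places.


Lengths: "arena"=5, "launch"=6, "each"=4, "toward"=6
Sum = 21, Count = 4
Average = 21/4 = 5.25
= avg=5.25, min=4, max=6


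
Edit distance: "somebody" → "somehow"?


Word 1: "somebody" (length 8)
Word 2: "somehow" (length 7)
One optimal edit sequence (insert/delete/substitute each cost 1):
  1. keep 's'
  2. keep 'o'
  3. keep 'm'
  4. keep 'e'
  5. substitute 'b' -> 'h'  (+1)
  6. keep 'o'
  7. delete 'd'  (+1)
  8. substitute 'y' -> 'w'  (+1)
Total edit operations: 3
Edit distance = 3


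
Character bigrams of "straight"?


Word: "straight" (length 8)
Number of bigrams = 8 - 2 + 1 = 7
  Position 0: "st"
  Position 1: "tr"
  Position 2: "ra"
  Position 3: "ai"
  Position 4: "ig"
  Position 5: "gh"
  Position 6: "ht"
Bigrams = "st", "tr", "ra", "ai", "ig", "gh", "ht"


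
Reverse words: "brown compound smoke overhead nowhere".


Original: "brown compound smoke overhead nowhere"
Words (1..n): brown | compound | smoke | overhead | nowhere
Reversed (n..1): nowhere | overhead | smoke | compound | brown
Result = "nowhere overhead smoke compound brown"


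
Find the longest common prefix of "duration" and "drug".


Word 1: "duration"
Word 2: "drug"
Comparing from start:
  Pos 0: 'd' == 'd'
  Pos 1: 'u' != 'r' (stop)
LCP = "d" (length 1)


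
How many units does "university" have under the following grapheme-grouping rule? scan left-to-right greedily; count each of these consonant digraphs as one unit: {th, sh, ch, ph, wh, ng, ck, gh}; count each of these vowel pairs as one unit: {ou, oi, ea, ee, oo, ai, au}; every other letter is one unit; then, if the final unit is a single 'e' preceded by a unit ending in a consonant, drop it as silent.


Word: "university" (10 letters)
Left-to-right scan:
  [1] 'u' (letter)
  [2] 'n' (letter)
  [3] 'i' (letter)
  [4] 'v' (letter)
  [5] 'e' (letter)
  [6] 'r' (letter)
  [7] 's' (letter)
  [8] 'i' (letter)
  [9] 't' (letter)
  [10] 'y' (letter)
Units from scan: 10
Sound units = 10 units


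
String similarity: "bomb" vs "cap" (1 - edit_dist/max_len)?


Word 1: "bomb" (length 4)
Word 2: "cap" (length 3)
One optimal edit sequence:
  1. delete 'b'  (+1)
  2. substitute 'o' -> 'c'  (+1)
  3. substitute 'm' -> 'a'  (+1)
  4. substitute 'b' -> 'p'  (+1)
Edit distance = 4
Max length = max(4, 3) = 4
Similarity = 1 - 4/4
= 0.0000


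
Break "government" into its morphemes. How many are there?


Word: "government"
Morphemes: govern + -ment
Each morpheme carries meaning
= 2 morphemes


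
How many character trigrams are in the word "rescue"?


Word: "rescue" (length 6)
Number of 3-grams = length - 3 + 1 = 6 - 3 + 1
= 4


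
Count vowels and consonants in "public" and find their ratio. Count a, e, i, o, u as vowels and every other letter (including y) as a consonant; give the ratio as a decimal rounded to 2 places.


Word: "public"
Vowels (a,e,i,o,u): 2
Consonants: 4
Ratio = 2/4
= 0.50


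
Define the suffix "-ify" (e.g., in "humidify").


Suffix: -ify
As in: humidify -> humid + -ify
Meaning = to make


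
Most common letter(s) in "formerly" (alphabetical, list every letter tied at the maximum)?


Word: "formerly"
Letter counts:
  'e': 1
  'f': 1
  'l': 1
  'm': 1
  'o': 1
  'r': 2
  'y': 1
Maximum count = 2
Most frequent = 'r' (2 times each)


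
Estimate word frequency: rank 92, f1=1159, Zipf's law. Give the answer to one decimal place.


Zipf's law: f(r) = f(1) / r
f(1) = 1159
f(92) = 1159 / 92
= 12.6 occurrences


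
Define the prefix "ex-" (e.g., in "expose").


Prefix: ex-
Example: expose (ex- + pose)
Meaning = out / former


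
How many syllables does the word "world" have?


Word: "world"
Syllable breakdown: world
Counting: 1 part
= 1 syllable


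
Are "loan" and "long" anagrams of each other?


Word 1: "loan" → sorted: alno
Word 2: "long" → sorted: glno
Same letters? alno != glno
Anagram = No


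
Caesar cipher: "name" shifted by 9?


Word: "name"
Shift: 9
Each letter → (letter + shift) mod 26:
  'n' (13) + 9 = 22 → 'w'
  'a' (0) + 9 = 9 → 'j'
  'm' (12) + 9 = 21 → 'v'
  'e' (4) + 9 = 13 → 'n'
Result = "wjvn"


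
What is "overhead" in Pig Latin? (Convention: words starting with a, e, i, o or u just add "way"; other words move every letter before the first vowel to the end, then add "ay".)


Word: "overhead"
Starts with vowel → add 'way'
Pig Latin = "overheadway"


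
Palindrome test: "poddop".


Word: "poddop"
Reversed: "poddop"
Forward == Backward? poddop == poddop
Palindrome = Yes


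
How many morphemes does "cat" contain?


Word: "cat"
Morphemes: cat
Each morpheme carries meaning
= 1 morpheme


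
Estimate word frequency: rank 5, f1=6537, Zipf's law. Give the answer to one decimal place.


Zipf's law: f(r) = f(1) / r
f(1) = 6537
f(5) = 6537 / 5
= 1307.4 occurrences


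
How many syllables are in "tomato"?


Word: "tomato"
Syllable breakdown: to | ma | to
Counting: 3 parts
= 3 syllables


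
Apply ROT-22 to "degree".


Word: "degree"
Shift: 22
Each letter → (letter + shift) mod 26:
  'd' (3) + 22 = 25 → 'z'
  'e' (4) + 22 = 0 → 'a'
  'g' (6) + 22 = 2 → 'c'
  'r' (17) + 22 = 13 → 'n'
  'e' (4) + 22 = 0 → 'a'
  'e' (4) + 22 = 0 → 'a'
Result = "zacnaa"


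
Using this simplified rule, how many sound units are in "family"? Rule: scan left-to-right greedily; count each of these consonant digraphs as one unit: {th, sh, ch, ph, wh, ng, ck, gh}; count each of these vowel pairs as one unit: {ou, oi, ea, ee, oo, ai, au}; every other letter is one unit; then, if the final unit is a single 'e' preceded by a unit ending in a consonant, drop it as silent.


Word: "family" (6 letters)
Left-to-right scan:
  1. 'f' (letter)
  2. 'a' (letter)
  3. 'm' (letter)
  4. 'i' (letter)
  5. 'l' (letter)
  6. 'y' (letter)
Units from scan: 6
Sound units = 6 units


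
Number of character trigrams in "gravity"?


Word: "gravity" (length 7)
Number of 3-grams = length - 3 + 1 = 7 - 3 + 1
= 5


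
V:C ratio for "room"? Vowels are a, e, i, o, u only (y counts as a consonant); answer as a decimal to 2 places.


Word: "room"
Vowels (a,e,i,o,u): 2
Consonants: 2
Ratio = 2/2
= 1.00


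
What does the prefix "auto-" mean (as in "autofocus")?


Prefix: auto-
Example: autofocus (auto- + focus)
Meaning = self


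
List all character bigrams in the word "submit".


Word: "submit" (length 6)
Number of bigrams = 6 - 2 + 1 = 5
  Position 0: "su"
  Position 1: "ub"
  Position 2: "bm"
  Position 3: "mi"
  Position 4: "it"
Bigrams = "su", "ub", "bm", "mi", "it"


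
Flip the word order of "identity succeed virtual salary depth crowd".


Original: "identity succeed virtual salary depth crowd"
Words (1..n): identity | succeed | virtual | salary | depth | crowd
Reversed (n..1): crowd | depth | salary | virtual | succeed | identity
Result = "crowd depth salary virtual succeed identity"


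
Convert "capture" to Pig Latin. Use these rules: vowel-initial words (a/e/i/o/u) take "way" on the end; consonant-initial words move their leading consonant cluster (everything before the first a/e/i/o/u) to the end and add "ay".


Word: "capture"
Starts with consonant(s) → move to end, add 'ay'
Consonant cluster: "c"
Pig Latin = "apturecay"


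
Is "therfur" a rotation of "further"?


Word: "further", Candidate: "therfur"
Method: check if candidate is substring of word+word
"furtherfurther" contains "therfur"? Yes
Is rotation = Yes


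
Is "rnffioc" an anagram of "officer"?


Word 1: "officer" → sorted: ceffior
Word 2: "rnffioc" → sorted: cffinor
Same letters? ceffior != cffinor
Anagram = No


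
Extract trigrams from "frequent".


Word: "frequent" (length 8)
Number of trigrams = 8 - 3 + 1 = 6
  Position 0: "fre"
  Position 1: "req"
  Position 2: "equ"
  Position 3: "que"
  Position 4: "uen"
  Position 5: "ent"
Trigrams = "fre", "req", "equ", "que", "uen", "ent"


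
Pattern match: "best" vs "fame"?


Pattern of "best": [0, 1, 2, 3]
Pattern of "fame": [0, 1, 2, 3]
Patterns match
Same pattern = Yes


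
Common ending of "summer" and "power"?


Word 1: "summer"
Word 2: "power"
Comparing from end:
  Pos -1: 'r' == 'r'
  Pos -2: 'e' == 'e'
  Pos -3: 'm' != 'w' (stop)
LCS = "er" (length 2)


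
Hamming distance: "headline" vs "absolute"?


Comparing character by character (same length = 8):
  Pos 0: 'h' vs 'a' !=
  Pos 1: 'e' vs 'b' !=
  Pos 2: 'a' vs 's' !=
  Pos 3: 'd' vs 'o' !=
  Pos 4: 'l' vs 'l' =
  Pos 5: 'i' vs 'u' !=
  Pos 6: 'n' vs 't' !=
  Pos 7: 'e' vs 'e' =
Hamming distance = 6


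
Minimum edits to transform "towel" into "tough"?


Word 1: "towel" (length 5)
Word 2: "tough" (length 5)
One optimal edit sequence (insert/delete/substitute each cost 1):
  1. keep 't'
  2. keep 'o'
  3. substitute 'w' -> 'u'  (+1)
  4. substitute 'e' -> 'g'  (+1)
  5. substitute 'l' -> 'h'  (+1)
Total edit operations: 3
Edit distance = 3


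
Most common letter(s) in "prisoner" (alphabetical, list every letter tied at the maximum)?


Word: "prisoner"
Letter counts:
  'e': 1
  'i': 1
  'n': 1
  'o': 1
  'p': 1
  'r': 2
  's': 1
Maximum count = 2
Most frequent = 'r' (2 times each)


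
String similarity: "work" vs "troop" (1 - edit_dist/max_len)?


Word 1: "work" (length 4)
Word 2: "troop" (length 5)
One optimal edit sequence:
  1. insert 't'  (+1)
  2. substitute 'w' -> 'r'  (+1)
  3. keep 'o'
  4. substitute 'r' -> 'o'  (+1)
  5. substitute 'k' -> 'p'  (+1)
Edit distance = 4
Max length = max(4, 5) = 5
Similarity = 1 - 4/5
= 0.2000


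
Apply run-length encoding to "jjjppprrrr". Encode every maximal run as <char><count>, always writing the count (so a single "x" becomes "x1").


String: "jjjppprrrr"
Scanning for consecutive runs:
  'j' x 3
  'p' x 3
  'r' x 4
RLE = "j3p3r4"


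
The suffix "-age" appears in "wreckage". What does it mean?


Suffix: -age
As in: wreckage -> wreck + -age
Meaning = result / collection


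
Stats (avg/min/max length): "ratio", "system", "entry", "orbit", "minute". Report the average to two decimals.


Lengths: "ratio"=5, "system"=6, "entry"=5, "orbit"=5, "minute"=6
Sum = 27, Count = 5
Average = 27/5 = 5.40
= avg=5.40, min=5, max=6


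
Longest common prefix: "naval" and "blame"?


Word 1: "naval"
Word 2: "blame"
Comparing from start:
  Pos 0: 'n' != 'b' (stop)
LCP = "" (length 0)


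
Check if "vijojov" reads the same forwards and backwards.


Word: "vijojov"
Reversed: "vojojiv"
Forward == Backward? vijojov != vojojiv
Palindrome = No


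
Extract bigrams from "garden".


Word: "garden" (length 6)
Number of bigrams = 6 - 2 + 1 = 5
  Position 0: "ga"
  Position 1: "ar"
  Position 2: "rd"
  Position 3: "de"
  Position 4: "en"
Bigrams = "ga", "ar", "rd", "de", "en"


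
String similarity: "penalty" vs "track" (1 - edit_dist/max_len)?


Word 1: "penalty" (length 7)
Word 2: "track" (length 5)
One optimal edit sequence:
  1. delete 'p'  (+1)
  2. substitute 'e' -> 't'  (+1)
  3. substitute 'n' -> 'r'  (+1)
  4. keep 'a'
  5. delete 'l'  (+1)
  6. substitute 't' -> 'c'  (+1)
  7. substitute 'y' -> 'k'  (+1)
Edit distance = 6
Max length = max(7, 5) = 7
Similarity = 1 - 6/7
= 0.1429


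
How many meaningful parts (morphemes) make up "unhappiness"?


Word: "unhappiness"
Morphemes: un- + happi + -ness
Each morpheme carries meaning
= 3 morphemes


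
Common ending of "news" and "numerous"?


Word 1: "news"
Word 2: "numerous"
Comparing from end:
  Pos -1: 's' == 's'
  Pos -2: 'w' != 'u' (stop)
LCS = "s" (length 1)


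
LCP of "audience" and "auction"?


Word 1: "audience"
Word 2: "auction"
Comparing from start:
  Pos 0: 'a' == 'a'
  Pos 1: 'u' == 'u'
  Pos 2: 'd' != 'c' (stop)
LCP = "au" (length 2)


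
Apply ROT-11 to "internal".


Word: "internal"
Shift: 11
Each letter → (letter + shift) mod 26:
  'i' (8) + 11 = 19 → 't'
  'n' (13) + 11 = 24 → 'y'
  't' (19) + 11 = 4 → 'e'
  'e' (4) + 11 = 15 → 'p'
  'r' (17) + 11 = 2 → 'c'
  'n' (13) + 11 = 24 → 'y'
  'a' (0) + 11 = 11 → 'l'
  'l' (11) + 11 = 22 → 'w'
Result = "tyepcylw"


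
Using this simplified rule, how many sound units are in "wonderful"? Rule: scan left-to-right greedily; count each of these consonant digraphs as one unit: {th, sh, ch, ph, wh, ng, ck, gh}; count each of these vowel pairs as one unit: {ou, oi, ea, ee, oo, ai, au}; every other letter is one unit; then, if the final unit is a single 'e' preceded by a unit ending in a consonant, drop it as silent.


Word: "wonderful" (9 letters)
Left-to-right scan:
  1. 'w' (letter)
  2. 'o' (letter)
  3. 'n' (letter)
  4. 'd' (letter)
  5. 'e' (letter)
  6. 'r' (letter)
  7. 'f' (letter)
  8. 'u' (letter)
  9. 'l' (letter)
Units from scan: 9
Sound units = 9 units


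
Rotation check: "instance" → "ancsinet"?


Word: "instance", Candidate: "ancsinet"
Method: check if candidate is substring of word+word
"instanceinstance" contains "ancsinet"? No
Is rotation = No


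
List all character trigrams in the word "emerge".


Word: "emerge" (length 6)
Number of trigrams = 6 - 3 + 1 = 4
  Position 0: "eme"
  Position 1: "mer"
  Position 2: "erg"
  Position 3: "rge"
Trigrams = "eme", "mer", "erg", "rge"


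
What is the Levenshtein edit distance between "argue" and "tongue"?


Word 1: "argue" (length 5)
Word 2: "tongue" (length 6)
One optimal edit sequence (insert/delete/substitute each cost 1):
  1. insert 't'  (+1)
  2. substitute 'a' -> 'o'  (+1)
  3. substitute 'r' -> 'n'  (+1)
  4. keep 'g'
  5. keep 'u'
  6. keep 'e'
Total edit operations: 3
Edit distance = 3


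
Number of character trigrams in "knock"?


Word: "knock" (length 5)
Number of 3-grams = length - 3 + 1 = 5 - 3 + 1
= 3
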